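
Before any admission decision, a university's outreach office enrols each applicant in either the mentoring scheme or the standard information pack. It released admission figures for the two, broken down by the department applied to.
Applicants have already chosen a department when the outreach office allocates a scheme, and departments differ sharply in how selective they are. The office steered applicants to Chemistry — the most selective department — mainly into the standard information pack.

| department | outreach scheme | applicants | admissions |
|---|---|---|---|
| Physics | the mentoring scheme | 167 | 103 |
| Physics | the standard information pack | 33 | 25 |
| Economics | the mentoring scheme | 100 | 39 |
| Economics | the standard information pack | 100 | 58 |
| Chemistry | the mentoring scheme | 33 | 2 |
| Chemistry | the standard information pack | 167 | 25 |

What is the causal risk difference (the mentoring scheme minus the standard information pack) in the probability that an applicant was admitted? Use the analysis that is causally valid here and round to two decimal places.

Since department is a pre-existing factor (not a product of the outreach scheme) and it affects the outcome on its own, it is a confounder. The stratified rates, not the pooled rate, identify the causal effect.
Adjusting over the population distribution of department: 0.333·(0.617−0.758) + 0.333·(0.390−0.580) + 0.333·(0.061−0.150) = -0.140.

-0.14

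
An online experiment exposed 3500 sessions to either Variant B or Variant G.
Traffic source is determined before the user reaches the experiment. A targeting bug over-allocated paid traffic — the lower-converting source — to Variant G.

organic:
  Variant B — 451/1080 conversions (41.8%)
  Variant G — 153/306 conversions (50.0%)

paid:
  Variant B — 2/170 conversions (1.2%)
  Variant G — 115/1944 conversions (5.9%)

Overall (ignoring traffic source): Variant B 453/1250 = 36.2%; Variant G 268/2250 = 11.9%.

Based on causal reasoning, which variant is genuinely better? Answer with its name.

The stratified and pooled comparisons disagree (Variant G wins within each traffic source; Variant B wins overall), so the answer turns on the causal role of traffic source.
Here traffic source is a common cause — it drives both which variant a case falls under and the outcome. The crude comparison mixes populations; the stratum-specific rates are the causally relevant ones.
Within each level — organic: 41.8% vs 50.0%; paid: 1.2% vs 5.9% — Variant G is higher every time.

Variant G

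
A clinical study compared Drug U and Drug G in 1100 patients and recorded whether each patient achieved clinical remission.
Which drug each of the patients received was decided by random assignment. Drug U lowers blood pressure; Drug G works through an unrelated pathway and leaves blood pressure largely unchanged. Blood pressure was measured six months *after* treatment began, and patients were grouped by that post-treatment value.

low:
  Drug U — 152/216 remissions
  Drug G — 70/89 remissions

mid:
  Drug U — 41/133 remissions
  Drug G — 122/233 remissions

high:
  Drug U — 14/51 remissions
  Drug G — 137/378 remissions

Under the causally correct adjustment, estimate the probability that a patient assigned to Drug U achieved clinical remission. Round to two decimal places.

Blood pressure is downstream of the drug. One should not condition on a consequence of treatment, so the overall rates are the right comparison.
So P(outcome | do(Drug U)) is just the pooled rate for Drug U: 207/400 = 0.517.

0.52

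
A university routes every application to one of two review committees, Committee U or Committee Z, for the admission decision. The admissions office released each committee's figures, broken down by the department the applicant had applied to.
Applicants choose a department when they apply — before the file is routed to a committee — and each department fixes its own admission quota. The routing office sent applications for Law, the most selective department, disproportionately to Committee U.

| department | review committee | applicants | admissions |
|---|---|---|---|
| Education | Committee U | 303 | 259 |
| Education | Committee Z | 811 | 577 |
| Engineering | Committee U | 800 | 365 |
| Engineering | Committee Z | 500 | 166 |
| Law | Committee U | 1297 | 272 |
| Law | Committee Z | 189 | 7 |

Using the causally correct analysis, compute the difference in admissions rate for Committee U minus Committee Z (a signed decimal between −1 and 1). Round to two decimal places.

+0.15

Committee U is higher inside every department stratum but Committee Z is higher in aggregate. Whether to stratify depends on how department relates to the review committee.
Department is set before the review committee has any effect — it is not caused by the review committee — and it independently drives the outcome. That makes it a confounder, so the causal comparison is within department levels.
Adjusting over the population distribution of department: 0.286·(0.855−0.711) + 0.333·(0.456−0.332) + 0.381·(0.210−0.037) = +0.148.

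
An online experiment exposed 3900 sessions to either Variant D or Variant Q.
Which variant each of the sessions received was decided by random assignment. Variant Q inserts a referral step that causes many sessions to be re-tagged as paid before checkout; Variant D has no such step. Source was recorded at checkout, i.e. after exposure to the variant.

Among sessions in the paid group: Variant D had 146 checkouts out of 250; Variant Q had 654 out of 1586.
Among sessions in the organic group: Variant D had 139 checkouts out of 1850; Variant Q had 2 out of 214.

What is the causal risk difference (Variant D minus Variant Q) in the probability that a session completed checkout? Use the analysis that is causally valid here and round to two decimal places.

-0.23

Stratifying would compare variants among sessions the variants themselves sorted into traffic source groups — a form of selection on an intermediate. The unconditioned pooled rates give the total causal effect.
The causal difference is the pooled difference: 0.136 − 0.364 = -0.229.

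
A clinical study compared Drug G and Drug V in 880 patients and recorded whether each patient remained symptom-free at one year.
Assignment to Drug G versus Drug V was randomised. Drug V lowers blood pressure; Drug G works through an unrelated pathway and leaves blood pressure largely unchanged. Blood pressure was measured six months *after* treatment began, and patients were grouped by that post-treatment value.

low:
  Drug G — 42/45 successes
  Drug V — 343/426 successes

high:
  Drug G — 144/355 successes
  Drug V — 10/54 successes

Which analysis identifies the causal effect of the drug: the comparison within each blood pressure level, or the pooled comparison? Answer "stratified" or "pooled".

pooled

Within every blood pressure level Drug G has the higher rate, yet pooled Drug V does — Simpson's reversal.
Blood pressure is downstream of the drug. One should not condition on a consequence of treatment, so the overall rates are the right comparison.
Pooled: Drug G 46.5% vs Drug V 73.5%; Drug V is higher overall.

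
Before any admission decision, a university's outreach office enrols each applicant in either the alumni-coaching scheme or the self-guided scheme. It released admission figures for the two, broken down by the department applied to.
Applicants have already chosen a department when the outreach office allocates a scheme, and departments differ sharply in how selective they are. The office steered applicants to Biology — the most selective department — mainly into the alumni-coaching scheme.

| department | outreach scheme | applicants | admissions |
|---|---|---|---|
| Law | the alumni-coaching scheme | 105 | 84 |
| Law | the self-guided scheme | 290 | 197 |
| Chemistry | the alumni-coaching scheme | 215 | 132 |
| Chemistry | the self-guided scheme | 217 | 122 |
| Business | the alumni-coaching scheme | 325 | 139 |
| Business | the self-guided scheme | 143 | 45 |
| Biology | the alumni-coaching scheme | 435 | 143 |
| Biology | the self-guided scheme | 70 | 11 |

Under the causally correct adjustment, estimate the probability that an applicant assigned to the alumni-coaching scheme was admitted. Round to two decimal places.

Within every department level the alumni-coaching scheme has the higher rate, yet pooled the self-guided scheme does — Simpson's reversal.
Department is set before the outreach scheme has any effect — it is not caused by the outreach scheme — and it independently drives the outcome. That makes it a confounder, so the causal comparison is within department levels.
Standardising the alumni-coaching scheme to the population department mix: 0.219·84/105 + 0.240·132/215 + 0.260·139/325 + 0.281·143/435 = 0.526.

0.53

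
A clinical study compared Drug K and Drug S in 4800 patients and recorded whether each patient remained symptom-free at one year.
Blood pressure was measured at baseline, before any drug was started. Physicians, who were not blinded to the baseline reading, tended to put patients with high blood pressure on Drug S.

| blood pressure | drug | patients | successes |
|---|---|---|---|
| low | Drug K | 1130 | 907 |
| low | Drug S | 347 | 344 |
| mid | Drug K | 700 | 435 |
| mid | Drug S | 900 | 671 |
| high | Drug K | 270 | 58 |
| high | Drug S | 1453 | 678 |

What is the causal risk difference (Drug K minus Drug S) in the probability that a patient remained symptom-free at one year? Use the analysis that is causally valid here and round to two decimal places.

-0.19

The blood pressure-specific comparison favours Drug S throughout, but the pooled figures favour Drug K. The question is whether to condition on blood pressure.
Blood pressure satisfies the back-door criterion: it is not a descendant of the drug, and it blocks the spurious path from drug to outcome. Adjusting for it (i.e., using the within-blood pressure rates) gives the causal effect.
Adjusting over the population distribution of blood pressure: 0.308·(0.803−0.991) + 0.333·(0.621−0.746) + 0.359·(0.215−0.467) = -0.190.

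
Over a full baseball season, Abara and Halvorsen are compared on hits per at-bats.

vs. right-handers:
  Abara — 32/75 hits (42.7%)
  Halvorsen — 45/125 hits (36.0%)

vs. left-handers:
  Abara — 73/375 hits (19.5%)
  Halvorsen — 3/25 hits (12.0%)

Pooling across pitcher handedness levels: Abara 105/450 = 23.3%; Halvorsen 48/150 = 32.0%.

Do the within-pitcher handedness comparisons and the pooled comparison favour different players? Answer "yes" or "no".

yes

Within each pitcher handedness level (vs. right-handers 42.7% vs 36.0%; vs. left-handers 19.5% vs 12.0%), Abara has the higher rate every time. Pooled: 23.3% vs 32.0% — Halvorsen has the higher rate overall. The two comparisons disagree.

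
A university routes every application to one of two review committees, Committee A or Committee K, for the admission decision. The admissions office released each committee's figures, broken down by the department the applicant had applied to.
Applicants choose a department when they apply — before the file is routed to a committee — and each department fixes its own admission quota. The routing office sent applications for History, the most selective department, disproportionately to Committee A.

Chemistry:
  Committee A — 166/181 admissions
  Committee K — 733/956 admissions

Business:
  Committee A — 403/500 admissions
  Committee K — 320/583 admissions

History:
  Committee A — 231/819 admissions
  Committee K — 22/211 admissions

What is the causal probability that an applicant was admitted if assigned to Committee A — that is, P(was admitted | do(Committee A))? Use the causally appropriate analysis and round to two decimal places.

0.68

The stratified and pooled comparisons disagree (Committee A wins within each department; Committee K wins overall), so the answer turns on the causal role of department.
Since department is a pre-existing factor (not a product of the review committee) and it affects the outcome on its own, it is a confounder. The stratified rates, not the pooled rate, identify the causal effect.
Standardising Committee A to the population department mix: 0.350·166/181 + 0.333·403/500 + 0.317·231/819 = 0.679.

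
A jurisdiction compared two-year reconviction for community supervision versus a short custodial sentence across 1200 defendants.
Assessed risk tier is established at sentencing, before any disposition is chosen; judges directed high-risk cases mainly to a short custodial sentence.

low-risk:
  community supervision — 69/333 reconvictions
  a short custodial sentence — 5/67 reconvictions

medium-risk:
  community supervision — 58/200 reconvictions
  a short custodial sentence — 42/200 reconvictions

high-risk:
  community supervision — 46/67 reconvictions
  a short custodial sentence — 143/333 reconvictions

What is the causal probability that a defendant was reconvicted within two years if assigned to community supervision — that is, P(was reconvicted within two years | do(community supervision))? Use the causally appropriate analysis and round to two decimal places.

0.39

The stratified and pooled comparisons disagree (a short custodial sentence wins within each assessed risk tier; community supervision wins overall), so the answer turns on the causal role of assessed risk tier.
Nothing the disposition does changes assessed risk tier; the imbalance is an allocation artefact. With assessed risk tier also predicting the outcome, the pooled figure is confounded, and the within-stratum comparison is the causal one.
Standardising community supervision to the population assessed risk tier mix: 0.333·69/333 + 0.333·58/200 + 0.333·46/67 = 0.395.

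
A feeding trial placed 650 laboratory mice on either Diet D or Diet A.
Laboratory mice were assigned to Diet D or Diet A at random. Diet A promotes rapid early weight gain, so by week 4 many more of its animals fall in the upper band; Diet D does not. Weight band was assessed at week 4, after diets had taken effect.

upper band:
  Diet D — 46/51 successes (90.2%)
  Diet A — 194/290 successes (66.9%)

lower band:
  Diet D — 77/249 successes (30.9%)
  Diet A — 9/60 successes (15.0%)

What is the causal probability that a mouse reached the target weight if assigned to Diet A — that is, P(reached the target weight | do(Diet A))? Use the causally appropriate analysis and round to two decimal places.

0.58

Diet D is higher inside every week-4 weight band stratum but Diet A is higher in aggregate. Whether to stratify depends on how week-4 weight band relates to the diet.
Week-4 weight band here is a post-treatment variable shaped by the diet; conditioning on it would introduce bias rather than remove it. The overall comparison is the causal one.
So P(outcome | do(Diet A)) is just the pooled rate for Diet A: 203/350 = 0.580.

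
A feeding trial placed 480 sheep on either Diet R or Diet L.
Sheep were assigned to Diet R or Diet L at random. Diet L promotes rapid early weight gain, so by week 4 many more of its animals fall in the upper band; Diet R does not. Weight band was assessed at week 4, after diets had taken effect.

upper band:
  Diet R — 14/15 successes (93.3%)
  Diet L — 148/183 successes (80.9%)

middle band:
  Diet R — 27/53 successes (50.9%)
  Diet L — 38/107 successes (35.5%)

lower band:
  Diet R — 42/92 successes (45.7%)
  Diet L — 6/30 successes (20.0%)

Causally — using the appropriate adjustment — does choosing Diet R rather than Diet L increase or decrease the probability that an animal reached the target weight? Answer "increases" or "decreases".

The week-4 weight band-specific comparison favours Diet R throughout, but the pooled figures favour Diet L. The question is whether to condition on week-4 weight band.
Week-4 weight band is recorded after the diet and is itself shifted by it — it sits on the causal path from diet to outcome. Conditioning on a mediator would strip out part of the effect we want; the pooled comparison gives the total causal effect.
Pooled: Diet R 51.9% vs Diet L 60.0%; Diet L is higher overall.

decreases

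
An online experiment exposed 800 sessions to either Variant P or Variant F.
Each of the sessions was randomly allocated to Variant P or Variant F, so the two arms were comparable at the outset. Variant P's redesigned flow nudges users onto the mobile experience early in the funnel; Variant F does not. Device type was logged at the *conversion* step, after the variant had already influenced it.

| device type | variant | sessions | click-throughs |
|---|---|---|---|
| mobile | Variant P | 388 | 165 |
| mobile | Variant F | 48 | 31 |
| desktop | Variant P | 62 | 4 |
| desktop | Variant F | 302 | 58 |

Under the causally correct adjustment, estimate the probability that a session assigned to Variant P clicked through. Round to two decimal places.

0.38

Device type is downstream of the variant. One should not condition on a consequence of treatment, so the overall rates are the right comparison.
So P(outcome | do(Variant P)) is just the pooled rate for Variant P: 169/450 = 0.376.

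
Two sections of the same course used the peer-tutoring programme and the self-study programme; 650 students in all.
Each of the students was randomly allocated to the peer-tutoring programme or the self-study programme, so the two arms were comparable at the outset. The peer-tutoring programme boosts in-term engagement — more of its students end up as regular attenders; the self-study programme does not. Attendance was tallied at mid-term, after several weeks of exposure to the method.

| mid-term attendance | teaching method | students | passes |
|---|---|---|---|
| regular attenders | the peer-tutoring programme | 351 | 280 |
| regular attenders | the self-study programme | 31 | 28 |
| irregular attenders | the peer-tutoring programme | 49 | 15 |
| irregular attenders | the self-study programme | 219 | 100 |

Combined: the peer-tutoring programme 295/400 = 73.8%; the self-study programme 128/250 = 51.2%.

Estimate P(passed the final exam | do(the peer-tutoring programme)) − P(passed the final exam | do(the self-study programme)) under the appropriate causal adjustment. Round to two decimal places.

The distribution of mid-term attendance is itself part of what the teaching method does — it is an intermediate outcome. Holding it fixed would remove that part of the effect; the total effect is the pooled difference.
The causal difference is the pooled difference: 0.738 − 0.512 = +0.226.

+0.23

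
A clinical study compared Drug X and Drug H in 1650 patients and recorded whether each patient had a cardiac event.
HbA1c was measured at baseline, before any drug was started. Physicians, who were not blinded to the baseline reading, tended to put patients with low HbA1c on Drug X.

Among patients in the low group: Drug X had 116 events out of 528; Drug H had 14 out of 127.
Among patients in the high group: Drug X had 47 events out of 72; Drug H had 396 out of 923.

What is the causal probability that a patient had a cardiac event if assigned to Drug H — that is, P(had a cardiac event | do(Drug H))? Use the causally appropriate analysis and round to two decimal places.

0.30

HbA1c differs across drugs for reasons unrelated to any effect of the drug itself, and it separately predicts the outcome — a classic confounder. We must compare within HbA1c levels.
Standardising Drug H to the population HbA1c mix: 0.397·14/127 + 0.603·396/923 = 0.302.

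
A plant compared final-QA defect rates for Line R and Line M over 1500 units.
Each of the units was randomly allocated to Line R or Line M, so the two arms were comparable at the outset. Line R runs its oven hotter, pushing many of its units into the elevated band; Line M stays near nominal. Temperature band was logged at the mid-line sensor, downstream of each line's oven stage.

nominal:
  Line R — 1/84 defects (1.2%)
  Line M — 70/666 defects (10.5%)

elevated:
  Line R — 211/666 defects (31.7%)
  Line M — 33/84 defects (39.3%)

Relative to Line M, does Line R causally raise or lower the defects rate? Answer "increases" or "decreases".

Within every in-process temperature band level Line R has the lower rate, yet pooled Line M does — Simpson's reversal.
The distribution of in-process temperature band is itself part of what the line does — it is an intermediate outcome. Holding it fixed would remove that part of the effect; the total effect is the pooled difference.
Pooled: Line R 28.3% vs Line M 13.7%; Line M is lower overall.

increases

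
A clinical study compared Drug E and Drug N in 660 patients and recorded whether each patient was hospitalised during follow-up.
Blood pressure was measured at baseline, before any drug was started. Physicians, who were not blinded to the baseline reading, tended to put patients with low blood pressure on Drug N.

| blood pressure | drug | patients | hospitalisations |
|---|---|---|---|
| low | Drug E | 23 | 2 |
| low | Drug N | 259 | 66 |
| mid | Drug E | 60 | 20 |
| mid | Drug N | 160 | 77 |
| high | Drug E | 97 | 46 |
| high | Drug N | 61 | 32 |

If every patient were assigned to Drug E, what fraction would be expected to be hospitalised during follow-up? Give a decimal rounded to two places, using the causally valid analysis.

Drug E is lower inside every blood pressure stratum but Drug N is lower in aggregate. Whether to stratify depends on how blood pressure relates to the drug.
Blood pressure is set before the drug has any effect — it is not caused by the drug — and it independently drives the outcome. That makes it a confounder, so the causal comparison is within blood pressure levels.
Standardising Drug E to the population blood pressure mix: 0.427·2/23 + 0.333·20/60 + 0.239·46/97 = 0.262.

0.26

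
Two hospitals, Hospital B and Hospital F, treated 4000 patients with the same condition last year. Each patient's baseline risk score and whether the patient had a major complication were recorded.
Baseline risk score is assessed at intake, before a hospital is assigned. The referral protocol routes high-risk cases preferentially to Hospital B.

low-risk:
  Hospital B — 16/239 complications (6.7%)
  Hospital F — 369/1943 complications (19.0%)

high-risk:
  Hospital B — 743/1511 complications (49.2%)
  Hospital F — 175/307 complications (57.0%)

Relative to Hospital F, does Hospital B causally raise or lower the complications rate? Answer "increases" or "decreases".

Baseline risk score satisfies the back-door criterion: it is not a descendant of the hospital, and it blocks the spurious path from hospital to outcome. Adjusting for it (i.e., using the within-baseline risk score rates) gives the causal effect.
Within each level — low-risk: 6.7% vs 19.0%; high-risk: 49.2% vs 57.0% — Hospital B is lower every time.

decreases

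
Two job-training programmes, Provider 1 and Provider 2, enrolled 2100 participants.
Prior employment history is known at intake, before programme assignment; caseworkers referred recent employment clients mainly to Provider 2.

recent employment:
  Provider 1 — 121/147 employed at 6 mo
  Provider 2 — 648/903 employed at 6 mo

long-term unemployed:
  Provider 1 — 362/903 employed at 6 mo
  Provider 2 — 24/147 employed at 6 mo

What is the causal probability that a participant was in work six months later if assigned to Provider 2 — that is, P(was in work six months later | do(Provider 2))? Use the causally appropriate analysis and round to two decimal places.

Provider 1 is higher inside every prior employment history stratum but Provider 2 is higher in aggregate. Whether to stratify depends on how prior employment history relates to the programme.
Prior employment history differs across programmes for reasons unrelated to any effect of the programme itself, and it separately predicts the outcome — a classic confounder. We must compare within prior employment history levels.
Standardising Provider 2 to the population prior employment history mix: 0.500·648/903 + 0.500·24/147 = 0.440.

0.44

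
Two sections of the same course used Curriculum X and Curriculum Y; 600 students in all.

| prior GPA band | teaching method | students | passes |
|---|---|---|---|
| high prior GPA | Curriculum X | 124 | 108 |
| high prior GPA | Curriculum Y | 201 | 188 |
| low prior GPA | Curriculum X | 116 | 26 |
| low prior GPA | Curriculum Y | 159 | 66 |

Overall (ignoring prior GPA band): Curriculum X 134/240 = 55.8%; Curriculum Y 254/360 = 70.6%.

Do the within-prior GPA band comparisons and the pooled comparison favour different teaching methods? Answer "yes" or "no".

no

Within each prior GPA band level (high prior GPA 87.1% vs 93.5%; low prior GPA 22.4% vs 41.5%), Curriculum Y has the higher rate every time. Pooled: 55.8% vs 70.6% — Curriculum Y has the higher rate overall. They agree.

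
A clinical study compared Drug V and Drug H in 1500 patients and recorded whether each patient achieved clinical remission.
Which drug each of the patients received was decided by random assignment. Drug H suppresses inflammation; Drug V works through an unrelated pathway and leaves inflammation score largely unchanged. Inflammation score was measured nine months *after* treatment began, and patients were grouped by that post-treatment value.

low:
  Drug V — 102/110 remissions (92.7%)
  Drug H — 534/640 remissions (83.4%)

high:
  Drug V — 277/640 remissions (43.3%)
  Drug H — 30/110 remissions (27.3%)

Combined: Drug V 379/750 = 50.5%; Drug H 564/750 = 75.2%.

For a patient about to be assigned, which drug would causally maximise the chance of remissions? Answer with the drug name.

Drug V is higher inside every inflammation score stratum but Drug H is higher in aggregate. Whether to stratify depends on how inflammation score relates to the drug.
Inflammation score here is a post-treatment variable shaped by the drug; conditioning on it would introduce bias rather than remove it. The overall comparison is the causal one.
Pooled: Drug V 50.5% vs Drug H 75.2%; Drug H is higher overall.

Drug H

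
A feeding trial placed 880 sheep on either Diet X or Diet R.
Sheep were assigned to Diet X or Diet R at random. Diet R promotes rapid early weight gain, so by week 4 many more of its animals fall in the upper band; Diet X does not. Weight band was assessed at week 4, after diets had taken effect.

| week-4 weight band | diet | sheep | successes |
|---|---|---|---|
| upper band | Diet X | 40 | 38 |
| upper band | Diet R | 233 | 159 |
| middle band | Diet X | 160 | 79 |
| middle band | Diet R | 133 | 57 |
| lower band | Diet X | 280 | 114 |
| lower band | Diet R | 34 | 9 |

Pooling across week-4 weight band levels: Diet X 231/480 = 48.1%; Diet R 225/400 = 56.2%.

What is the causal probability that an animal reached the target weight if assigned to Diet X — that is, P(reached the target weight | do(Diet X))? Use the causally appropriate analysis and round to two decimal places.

0.48

Stratifying would compare diets among sheep the diets themselves sorted into week-4 weight band groups — a form of selection on an intermediate. The unconditioned pooled rates give the total causal effect.
So P(outcome | do(Diet X)) is just the pooled rate for Diet X: 231/480 = 0.481.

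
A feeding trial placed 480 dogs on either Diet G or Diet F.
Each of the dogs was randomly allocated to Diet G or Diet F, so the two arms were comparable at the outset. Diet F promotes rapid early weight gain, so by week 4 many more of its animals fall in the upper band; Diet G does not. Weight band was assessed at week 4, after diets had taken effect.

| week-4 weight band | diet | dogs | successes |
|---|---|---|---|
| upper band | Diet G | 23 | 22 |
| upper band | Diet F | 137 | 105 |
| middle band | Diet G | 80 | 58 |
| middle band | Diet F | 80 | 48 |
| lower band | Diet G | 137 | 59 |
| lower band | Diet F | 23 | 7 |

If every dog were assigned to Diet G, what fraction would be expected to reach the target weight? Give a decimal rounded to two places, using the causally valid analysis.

The stratified and pooled comparisons disagree (Diet G wins within each week-4 weight band; Diet F wins overall), so the answer turns on the causal role of week-4 weight band.
The distribution of week-4 weight band is itself part of what the diet does — it is an intermediate outcome. Holding it fixed would remove that part of the effect; the total effect is the pooled difference.
So P(outcome | do(Diet G)) is just the pooled rate for Diet G: 139/240 = 0.579.

0.58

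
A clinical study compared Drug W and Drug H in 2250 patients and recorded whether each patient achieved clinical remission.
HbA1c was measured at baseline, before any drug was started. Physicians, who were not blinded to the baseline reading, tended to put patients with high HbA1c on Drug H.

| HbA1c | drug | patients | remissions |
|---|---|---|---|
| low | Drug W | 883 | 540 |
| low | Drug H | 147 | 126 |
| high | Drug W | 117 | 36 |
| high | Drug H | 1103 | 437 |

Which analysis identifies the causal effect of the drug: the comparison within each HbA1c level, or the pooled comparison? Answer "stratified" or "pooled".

Here HbA1c is a common cause — it drives both which drug a case falls under and the outcome. The crude comparison mixes populations; the stratum-specific rates are the causally relevant ones.
Within each level — low: 61.2% vs 85.7%; high: 30.8% vs 39.6% — Drug H is higher every time.

stratified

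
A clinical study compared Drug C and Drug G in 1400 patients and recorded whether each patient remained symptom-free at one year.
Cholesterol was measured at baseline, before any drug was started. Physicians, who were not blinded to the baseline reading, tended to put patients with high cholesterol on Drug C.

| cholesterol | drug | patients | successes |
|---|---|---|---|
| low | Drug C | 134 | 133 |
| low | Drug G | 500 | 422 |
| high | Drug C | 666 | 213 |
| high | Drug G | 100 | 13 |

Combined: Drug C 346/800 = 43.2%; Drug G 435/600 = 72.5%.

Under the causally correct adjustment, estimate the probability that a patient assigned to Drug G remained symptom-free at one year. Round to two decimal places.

0.45

The imbalance in cholesterol arose from how patients were allocated, not from anything the drug did; and cholesterol independently affects the outcome. The pooled gap is confounded — condition on cholesterol.
Standardising Drug G to the population cholesterol mix: 0.453·422/500 + 0.547·13/100 = 0.453.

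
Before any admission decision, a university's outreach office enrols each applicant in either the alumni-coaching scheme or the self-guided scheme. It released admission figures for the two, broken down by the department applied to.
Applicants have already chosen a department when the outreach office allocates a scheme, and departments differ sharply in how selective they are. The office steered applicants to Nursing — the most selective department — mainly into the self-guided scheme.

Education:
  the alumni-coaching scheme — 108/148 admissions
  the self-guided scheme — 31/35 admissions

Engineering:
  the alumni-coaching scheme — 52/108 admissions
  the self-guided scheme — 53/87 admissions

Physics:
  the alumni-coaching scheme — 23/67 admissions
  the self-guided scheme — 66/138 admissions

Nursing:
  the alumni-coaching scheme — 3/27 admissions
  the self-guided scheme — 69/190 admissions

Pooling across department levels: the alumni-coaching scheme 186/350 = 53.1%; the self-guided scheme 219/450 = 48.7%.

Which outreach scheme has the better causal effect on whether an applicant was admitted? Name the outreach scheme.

the self-guided scheme

Department satisfies the back-door criterion: it is not a descendant of the outreach scheme, and it blocks the spurious path from outreach scheme to outcome. Adjusting for it (i.e., using the within-department rates) gives the causal effect.
Within each level — Education: 73.0% vs 88.6%; Engineering: 48.1% vs 60.9%; Physics: 34.3% vs 47.8%; Nursing: 11.1% vs 36.3% — the self-guided scheme is higher every time.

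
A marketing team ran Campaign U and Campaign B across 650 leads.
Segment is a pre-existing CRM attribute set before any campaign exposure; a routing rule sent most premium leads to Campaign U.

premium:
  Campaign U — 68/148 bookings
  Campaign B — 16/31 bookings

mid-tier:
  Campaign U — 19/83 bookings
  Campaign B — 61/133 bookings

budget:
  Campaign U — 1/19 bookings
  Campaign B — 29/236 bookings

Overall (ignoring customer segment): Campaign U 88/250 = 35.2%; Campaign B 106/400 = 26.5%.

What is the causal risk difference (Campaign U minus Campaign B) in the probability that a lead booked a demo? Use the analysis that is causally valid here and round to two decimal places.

-0.12

Campaign B is higher inside every customer segment stratum but Campaign U is higher in aggregate. Whether to stratify depends on how customer segment relates to the campaign.
Nothing the campaign does changes customer segment; the imbalance is an allocation artefact. With customer segment also predicting the outcome, the pooled figure is confounded, and the within-stratum comparison is the causal one.
Adjusting over the population distribution of customer segment: 0.275·(0.459−0.516) + 0.332·(0.229−0.459) + 0.392·(0.053−0.123) = -0.120.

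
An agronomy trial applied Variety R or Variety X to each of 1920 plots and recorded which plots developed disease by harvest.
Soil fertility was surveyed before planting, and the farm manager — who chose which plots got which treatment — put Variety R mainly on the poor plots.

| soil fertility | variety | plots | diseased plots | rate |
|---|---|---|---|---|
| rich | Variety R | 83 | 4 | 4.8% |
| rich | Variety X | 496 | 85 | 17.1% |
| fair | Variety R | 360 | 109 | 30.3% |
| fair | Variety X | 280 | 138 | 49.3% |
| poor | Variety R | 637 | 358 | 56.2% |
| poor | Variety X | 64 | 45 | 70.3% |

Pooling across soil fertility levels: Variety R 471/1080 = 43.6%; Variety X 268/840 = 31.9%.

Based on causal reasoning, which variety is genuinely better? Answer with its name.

The soil fertility-specific comparison favours Variety R throughout, but the pooled figures favour Variety X. The question is whether to condition on soil fertility.
The imbalance in soil fertility arose from how plots were allocated, not from anything the variety did; and soil fertility independently affects the outcome. The pooled gap is confounded — condition on soil fertility.
Within each level — rich: 4.8% vs 17.1%; fair: 30.3% vs 49.3%; poor: 56.2% vs 70.3% — Variety R is lower every time.

Variety R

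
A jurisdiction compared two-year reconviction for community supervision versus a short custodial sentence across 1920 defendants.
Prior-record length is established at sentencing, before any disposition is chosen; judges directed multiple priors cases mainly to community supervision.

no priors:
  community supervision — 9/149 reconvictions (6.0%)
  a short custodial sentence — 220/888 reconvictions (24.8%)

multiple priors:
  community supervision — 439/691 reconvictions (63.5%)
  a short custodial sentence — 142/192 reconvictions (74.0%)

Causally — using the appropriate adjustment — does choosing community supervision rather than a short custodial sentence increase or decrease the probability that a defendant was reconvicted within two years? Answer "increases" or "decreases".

decreases

The stratified and pooled comparisons disagree (community supervision wins within each prior-record length; a short custodial sentence wins overall), so the answer turns on the causal role of prior-record length.
The imbalance in prior-record length arose from how defendants were allocated, not from anything the disposition did; and prior-record length independently affects the outcome. The pooled gap is confounded — condition on prior-record length.
Within each level — no priors: 6.0% vs 24.8%; multiple priors: 63.5% vs 74.0% — community supervision is lower every time.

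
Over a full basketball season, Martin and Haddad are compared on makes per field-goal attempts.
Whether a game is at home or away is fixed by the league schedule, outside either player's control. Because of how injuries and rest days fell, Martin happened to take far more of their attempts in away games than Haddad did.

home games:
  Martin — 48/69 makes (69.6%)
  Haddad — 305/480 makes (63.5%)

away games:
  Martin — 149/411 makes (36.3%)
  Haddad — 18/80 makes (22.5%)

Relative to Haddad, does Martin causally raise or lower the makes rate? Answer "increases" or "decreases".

increases

The game venue-specific comparison favours Martin throughout, but the pooled figures favour Haddad. The question is whether to condition on game venue.
Since game venue is a pre-existing factor (not a product of the player) and it affects the outcome on its own, it is a confounder. The stratified rates, not the pooled rate, identify the causal effect.
Within each level — home games: 69.6% vs 63.5%; away games: 36.3% vs 22.5% — Martin is higher every time.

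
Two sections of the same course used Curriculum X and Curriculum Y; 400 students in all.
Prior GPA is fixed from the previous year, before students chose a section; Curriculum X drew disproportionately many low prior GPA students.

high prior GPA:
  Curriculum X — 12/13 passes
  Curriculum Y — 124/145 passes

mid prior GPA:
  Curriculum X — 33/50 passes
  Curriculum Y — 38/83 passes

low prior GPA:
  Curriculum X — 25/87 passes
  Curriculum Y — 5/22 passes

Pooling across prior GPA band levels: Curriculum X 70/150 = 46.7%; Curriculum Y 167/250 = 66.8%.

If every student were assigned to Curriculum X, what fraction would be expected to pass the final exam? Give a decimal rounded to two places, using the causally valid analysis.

0.66

Prior GPA band differs across teaching methods for reasons unrelated to any effect of the teaching method itself, and it separately predicts the outcome — a classic confounder. We must compare within prior GPA band levels.
Standardising Curriculum X to the population prior GPA band mix: 0.395·12/13 + 0.333·33/50 + 0.273·25/87 = 0.662.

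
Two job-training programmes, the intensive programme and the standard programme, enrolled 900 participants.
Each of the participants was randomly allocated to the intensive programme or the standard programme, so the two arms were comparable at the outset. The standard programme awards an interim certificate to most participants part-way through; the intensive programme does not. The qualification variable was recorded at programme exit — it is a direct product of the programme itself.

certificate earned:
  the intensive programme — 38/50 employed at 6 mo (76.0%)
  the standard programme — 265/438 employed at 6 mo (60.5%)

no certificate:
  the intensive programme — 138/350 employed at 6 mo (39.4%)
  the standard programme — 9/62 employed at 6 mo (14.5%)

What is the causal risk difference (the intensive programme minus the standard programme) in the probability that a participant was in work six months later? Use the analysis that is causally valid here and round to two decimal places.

Qualification attained during the programme lies on the pathway programme → qualification attained during the programme → outcome, so adjusting for it blocks the indirect effect. For the total causal effect of programme, use the unadjusted pooled rates.
The causal difference is the pooled difference: 0.440 − 0.548 = -0.108.

-0.11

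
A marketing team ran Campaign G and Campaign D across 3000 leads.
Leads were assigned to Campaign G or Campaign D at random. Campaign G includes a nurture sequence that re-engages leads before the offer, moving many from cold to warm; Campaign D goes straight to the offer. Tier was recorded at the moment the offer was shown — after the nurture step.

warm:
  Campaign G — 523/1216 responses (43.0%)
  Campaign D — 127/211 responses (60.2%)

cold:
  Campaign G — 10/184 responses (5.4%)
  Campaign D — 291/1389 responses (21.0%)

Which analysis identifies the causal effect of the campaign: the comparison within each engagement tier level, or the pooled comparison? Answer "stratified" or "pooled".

Engagement tier here is a post-treatment variable shaped by the campaign; conditioning on it would introduce bias rather than remove it. The overall comparison is the causal one.
Pooled: Campaign G 38.1% vs Campaign D 26.1%; Campaign G is higher overall.

pooled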